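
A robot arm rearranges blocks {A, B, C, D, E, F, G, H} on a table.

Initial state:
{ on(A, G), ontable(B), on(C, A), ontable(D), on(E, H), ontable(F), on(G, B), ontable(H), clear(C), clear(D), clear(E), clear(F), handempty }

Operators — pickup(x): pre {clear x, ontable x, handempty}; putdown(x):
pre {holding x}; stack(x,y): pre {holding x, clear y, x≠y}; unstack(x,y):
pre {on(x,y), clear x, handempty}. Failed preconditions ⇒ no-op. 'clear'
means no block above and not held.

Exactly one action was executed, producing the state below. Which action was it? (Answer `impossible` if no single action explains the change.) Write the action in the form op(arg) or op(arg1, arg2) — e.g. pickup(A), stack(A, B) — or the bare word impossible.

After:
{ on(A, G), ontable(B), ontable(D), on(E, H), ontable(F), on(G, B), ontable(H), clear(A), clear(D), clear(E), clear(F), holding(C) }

target: towers=[B/G/A; D; F; H/E] holding=C
     unstack(E, H) → towers=[B/G/A/C; D; F; H] holding=E
         pickup(F) → towers=[B/G/A/C; D; H/E] holding=F
         pickup(D) → towers=[B/G/A/C; F; H/E] holding=D
     unstack(C, A) → towers=[B/G/A; D; F; H/E] holding=C  ← match

unstack(C, A)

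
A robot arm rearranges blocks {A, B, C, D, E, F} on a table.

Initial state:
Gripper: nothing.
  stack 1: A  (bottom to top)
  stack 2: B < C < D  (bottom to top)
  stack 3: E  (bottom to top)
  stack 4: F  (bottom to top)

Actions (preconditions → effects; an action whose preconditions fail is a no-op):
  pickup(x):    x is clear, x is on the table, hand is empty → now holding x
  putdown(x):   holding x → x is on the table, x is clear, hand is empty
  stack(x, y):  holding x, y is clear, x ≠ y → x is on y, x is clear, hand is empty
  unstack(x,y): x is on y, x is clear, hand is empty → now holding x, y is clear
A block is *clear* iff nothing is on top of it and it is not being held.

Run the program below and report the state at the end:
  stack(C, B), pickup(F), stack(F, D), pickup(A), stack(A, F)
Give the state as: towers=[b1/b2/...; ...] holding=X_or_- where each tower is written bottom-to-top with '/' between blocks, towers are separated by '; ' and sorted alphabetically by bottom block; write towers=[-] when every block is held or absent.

towers=[B/C/D/F/A; E] holding=-

step 1 (stack(C, B)) [no-op]: towers=[A; B/C/D; E; F] holding=-
step 2 (pickup(F)): towers=[A; B/C/D; E] holding=F
step 3 (stack(F, D)): towers=[A; B/C/D/F; E] holding=-
step 4 (pickup(A)): towers=[B/C/D/F; E] holding=A
step 5 (stack(A, F)): towers=[B/C/D/F/A; E] holding=-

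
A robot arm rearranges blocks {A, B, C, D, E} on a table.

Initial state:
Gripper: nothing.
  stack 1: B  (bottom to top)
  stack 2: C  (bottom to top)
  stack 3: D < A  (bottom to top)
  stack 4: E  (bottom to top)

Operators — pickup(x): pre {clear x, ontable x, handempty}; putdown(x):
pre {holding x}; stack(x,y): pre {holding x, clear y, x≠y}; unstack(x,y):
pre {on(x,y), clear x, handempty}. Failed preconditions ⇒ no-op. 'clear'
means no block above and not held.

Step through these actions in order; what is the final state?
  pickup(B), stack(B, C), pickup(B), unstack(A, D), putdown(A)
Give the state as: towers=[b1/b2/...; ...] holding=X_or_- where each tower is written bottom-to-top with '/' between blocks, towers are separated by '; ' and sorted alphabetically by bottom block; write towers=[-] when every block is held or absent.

towers=[A; C/B; D; E] holding=-

step 1 (pickup(B)): towers=[C; D/A; E] holding=B
step 2 (stack(B, C)): towers=[C/B; D/A; E] holding=-
step 3 (pickup(B)) [no-op]: towers=[C/B; D/A; E] holding=-
step 4 (unstack(A, D)): towers=[C/B; D; E] holding=A
step 5 (putdown(A)): towers=[A; C/B; D; E] holding=-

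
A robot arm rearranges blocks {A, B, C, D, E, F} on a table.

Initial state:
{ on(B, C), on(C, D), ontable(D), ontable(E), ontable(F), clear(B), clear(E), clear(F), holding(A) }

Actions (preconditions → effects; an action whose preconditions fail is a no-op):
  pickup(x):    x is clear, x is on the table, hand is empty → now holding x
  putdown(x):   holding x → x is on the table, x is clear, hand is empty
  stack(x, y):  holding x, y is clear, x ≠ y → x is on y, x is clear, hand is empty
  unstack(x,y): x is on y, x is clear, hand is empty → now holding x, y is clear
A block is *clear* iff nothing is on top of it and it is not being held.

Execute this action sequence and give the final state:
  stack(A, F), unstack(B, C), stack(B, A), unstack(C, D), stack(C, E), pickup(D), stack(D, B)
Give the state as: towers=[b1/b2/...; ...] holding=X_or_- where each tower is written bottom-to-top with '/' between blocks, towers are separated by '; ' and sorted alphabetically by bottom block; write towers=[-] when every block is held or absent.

towers=[E/C; F/A/B/D] holding=-

step 1 (stack(A, F)): towers=[D/C/B; E; F/A] holding=-
step 2 (unstack(B, C)): towers=[D/C; E; F/A] holding=B
step 3 (stack(B, A)): towers=[D/C; E; F/A/B] holding=-
step 4 (unstack(C, D)): towers=[D; E; F/A/B] holding=C
step 5 (stack(C, E)): towers=[D; E/C; F/A/B] holding=-
step 6 (pickup(D)): towers=[E/C; F/A/B] holding=D
step 7 (stack(D, B)): towers=[E/C; F/A/B/D] holding=-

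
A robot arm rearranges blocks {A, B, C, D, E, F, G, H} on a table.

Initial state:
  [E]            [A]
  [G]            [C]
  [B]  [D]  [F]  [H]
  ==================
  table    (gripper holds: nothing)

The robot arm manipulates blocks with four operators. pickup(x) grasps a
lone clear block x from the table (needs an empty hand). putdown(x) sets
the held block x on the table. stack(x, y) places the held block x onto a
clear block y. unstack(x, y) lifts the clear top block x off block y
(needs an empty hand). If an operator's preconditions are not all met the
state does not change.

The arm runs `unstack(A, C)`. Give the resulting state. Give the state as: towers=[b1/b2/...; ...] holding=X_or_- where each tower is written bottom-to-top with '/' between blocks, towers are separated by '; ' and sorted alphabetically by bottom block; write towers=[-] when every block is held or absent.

before: towers=[B/G/E; D; F; H/C/A] holding=-
pre[unstack(A, C)]: on(A,C) yes, clear(A) yes, handempty yes
all met → apply unstack(A, C)
after:  towers=[B/G/E; D; F; H/C] holding=A

towers=[B/G/E; D; F; H/C] holding=A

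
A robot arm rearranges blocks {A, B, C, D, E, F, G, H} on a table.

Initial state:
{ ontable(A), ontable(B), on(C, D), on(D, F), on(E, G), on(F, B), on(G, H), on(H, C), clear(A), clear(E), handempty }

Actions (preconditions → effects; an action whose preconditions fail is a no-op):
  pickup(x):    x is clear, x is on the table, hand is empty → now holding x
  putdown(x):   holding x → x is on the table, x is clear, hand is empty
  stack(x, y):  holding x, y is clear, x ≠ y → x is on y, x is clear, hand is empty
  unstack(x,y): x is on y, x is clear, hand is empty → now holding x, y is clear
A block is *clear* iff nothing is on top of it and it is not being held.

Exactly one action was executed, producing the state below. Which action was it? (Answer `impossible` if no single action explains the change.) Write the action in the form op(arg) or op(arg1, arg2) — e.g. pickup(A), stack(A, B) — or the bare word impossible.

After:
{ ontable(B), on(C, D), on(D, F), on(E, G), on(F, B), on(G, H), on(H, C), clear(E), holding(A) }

target: towers=[B/F/D/C/H/G/E] holding=A
         pickup(A) → towers=[B/F/D/C/H/G/E] holding=A  ← match
     unstack(E, G) → towers=[A; B/F/D/C/H/G] holding=E

pickup(A)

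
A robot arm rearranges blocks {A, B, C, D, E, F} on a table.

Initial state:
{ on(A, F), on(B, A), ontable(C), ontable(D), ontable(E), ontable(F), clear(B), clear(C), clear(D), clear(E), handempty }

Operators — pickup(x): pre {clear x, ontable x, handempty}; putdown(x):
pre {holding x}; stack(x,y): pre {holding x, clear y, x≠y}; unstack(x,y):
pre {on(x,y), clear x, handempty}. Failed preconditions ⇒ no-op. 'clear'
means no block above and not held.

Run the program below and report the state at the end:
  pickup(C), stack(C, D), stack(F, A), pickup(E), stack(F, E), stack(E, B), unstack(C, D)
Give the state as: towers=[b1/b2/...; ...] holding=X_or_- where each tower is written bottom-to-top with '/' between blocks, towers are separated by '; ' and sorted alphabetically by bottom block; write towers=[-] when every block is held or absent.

towers=[D; F/A/B/E] holding=C

step 1 (pickup(C)): towers=[D; E; F/A/B] holding=C
step 2 (stack(C, D)): towers=[D/C; E; F/A/B] holding=-
step 3 (stack(F, A)) [no-op]: towers=[D/C; E; F/A/B] holding=-
step 4 (pickup(E)): towers=[D/C; F/A/B] holding=E
step 5 (stack(F, E)) [no-op]: towers=[D/C; F/A/B] holding=E
step 6 (stack(E, B)): towers=[D/C; F/A/B/E] holding=-
step 7 (unstack(C, D)): towers=[D; F/A/B/E] holding=C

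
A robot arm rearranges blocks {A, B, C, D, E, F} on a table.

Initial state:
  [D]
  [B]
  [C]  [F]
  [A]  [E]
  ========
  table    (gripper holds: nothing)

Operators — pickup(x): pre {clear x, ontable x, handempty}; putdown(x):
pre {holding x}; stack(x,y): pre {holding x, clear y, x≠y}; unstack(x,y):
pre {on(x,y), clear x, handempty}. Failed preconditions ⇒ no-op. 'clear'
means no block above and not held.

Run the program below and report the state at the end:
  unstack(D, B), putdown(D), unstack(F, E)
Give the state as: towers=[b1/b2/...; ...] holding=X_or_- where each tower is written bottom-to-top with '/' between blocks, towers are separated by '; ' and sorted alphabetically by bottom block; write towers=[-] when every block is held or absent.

towers=[A/C/B; D; E] holding=F

step 1 (unstack(D, B)): towers=[A/C/B; E/F] holding=D
step 2 (putdown(D)): towers=[A/C/B; D; E/F] holding=-
step 3 (unstack(F, E)): towers=[A/C/B; D; E] holding=F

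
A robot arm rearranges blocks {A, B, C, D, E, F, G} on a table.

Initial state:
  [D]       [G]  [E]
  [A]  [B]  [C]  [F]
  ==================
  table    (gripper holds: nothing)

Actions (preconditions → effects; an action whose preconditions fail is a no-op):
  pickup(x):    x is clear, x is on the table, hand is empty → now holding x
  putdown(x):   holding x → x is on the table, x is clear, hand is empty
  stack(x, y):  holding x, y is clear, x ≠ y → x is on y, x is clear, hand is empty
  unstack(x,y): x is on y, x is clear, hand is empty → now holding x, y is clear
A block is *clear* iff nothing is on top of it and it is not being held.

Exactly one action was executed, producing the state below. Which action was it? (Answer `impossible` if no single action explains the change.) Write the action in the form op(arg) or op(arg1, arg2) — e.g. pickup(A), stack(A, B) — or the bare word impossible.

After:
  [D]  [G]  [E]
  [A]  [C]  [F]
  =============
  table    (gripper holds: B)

pickup(B)

target: towers=[A/D; C/G; F/E] holding=B
         pickup(B) → towers=[A/D; C/G; F/E] holding=B  ← match
     unstack(G, C) → towers=[A/D; B; C; F/E] holding=G
     unstack(D, A) → towers=[A; B; C/G; F/E] holding=D
     unstack(E, F) → towers=[A/D; B; C/G; F] holding=E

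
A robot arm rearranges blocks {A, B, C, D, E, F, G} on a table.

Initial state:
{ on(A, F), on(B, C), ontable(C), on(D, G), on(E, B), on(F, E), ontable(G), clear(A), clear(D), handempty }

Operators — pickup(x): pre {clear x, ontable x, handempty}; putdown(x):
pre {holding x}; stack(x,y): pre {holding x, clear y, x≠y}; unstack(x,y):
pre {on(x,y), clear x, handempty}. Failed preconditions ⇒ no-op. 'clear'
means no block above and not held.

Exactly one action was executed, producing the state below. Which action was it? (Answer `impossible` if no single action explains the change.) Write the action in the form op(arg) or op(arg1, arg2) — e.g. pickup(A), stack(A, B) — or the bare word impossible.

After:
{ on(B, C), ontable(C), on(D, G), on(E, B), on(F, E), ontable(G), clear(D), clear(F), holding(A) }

unstack(A, F)

target: towers=[C/B/E/F; G/D] holding=A
     unstack(D, G) → towers=[C/B/E/F/A; G] holding=D
     unstack(A, F) → towers=[C/B/E/F; G/D] holding=A  ← match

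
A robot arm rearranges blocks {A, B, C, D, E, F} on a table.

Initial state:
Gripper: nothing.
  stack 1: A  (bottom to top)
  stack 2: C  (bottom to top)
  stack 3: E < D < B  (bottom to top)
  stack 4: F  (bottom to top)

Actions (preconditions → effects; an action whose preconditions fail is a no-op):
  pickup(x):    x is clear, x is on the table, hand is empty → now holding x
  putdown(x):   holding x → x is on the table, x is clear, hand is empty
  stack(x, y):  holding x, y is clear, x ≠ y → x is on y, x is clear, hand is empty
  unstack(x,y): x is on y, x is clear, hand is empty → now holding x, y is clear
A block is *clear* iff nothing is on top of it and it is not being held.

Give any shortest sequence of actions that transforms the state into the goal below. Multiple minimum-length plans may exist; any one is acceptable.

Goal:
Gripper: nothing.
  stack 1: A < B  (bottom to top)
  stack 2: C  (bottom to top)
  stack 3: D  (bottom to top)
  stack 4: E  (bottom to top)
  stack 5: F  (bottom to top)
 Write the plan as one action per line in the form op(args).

step 1 (unstack(B, D)): towers=[A; C; E/D; F] holding=B
step 2 (stack(B, A)): towers=[A/B; C; E/D; F] holding=-
step 3 (unstack(D, E)): towers=[A/B; C; E; F] holding=D
step 4 (putdown(D)): towers=[A/B; C; D; E; F] holding=-
goal check: towers=[A/B; C; D; E; F] holding=- — reached (length 4, optimal by BFS)

unstack(B, D)
stack(B, A)
unstack(D, E)
putdown(D)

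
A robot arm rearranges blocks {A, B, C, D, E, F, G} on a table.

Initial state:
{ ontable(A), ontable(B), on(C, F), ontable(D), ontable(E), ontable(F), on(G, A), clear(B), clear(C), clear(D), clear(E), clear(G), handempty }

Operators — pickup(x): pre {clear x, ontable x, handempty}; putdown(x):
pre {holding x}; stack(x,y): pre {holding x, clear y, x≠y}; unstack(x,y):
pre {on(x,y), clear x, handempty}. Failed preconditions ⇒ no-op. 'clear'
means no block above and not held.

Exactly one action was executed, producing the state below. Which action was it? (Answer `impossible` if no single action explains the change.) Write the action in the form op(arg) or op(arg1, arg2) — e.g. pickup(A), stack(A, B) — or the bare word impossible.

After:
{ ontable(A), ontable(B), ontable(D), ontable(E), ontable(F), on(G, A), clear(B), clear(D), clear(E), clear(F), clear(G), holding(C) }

unstack(C, F)

target: towers=[A/G; B; D; E; F] holding=C
         pickup(B) → towers=[A/G; D; E; F/C] holding=B
     unstack(G, A) → towers=[A; B; D; E; F/C] holding=G
         pickup(D) → towers=[A/G; B; E; F/C] holding=D
         pickup(E) → towers=[A/G; B; D; F/C] holding=E
     unstack(C, F) → towers=[A/G; B; D; E; F] holding=C  ← match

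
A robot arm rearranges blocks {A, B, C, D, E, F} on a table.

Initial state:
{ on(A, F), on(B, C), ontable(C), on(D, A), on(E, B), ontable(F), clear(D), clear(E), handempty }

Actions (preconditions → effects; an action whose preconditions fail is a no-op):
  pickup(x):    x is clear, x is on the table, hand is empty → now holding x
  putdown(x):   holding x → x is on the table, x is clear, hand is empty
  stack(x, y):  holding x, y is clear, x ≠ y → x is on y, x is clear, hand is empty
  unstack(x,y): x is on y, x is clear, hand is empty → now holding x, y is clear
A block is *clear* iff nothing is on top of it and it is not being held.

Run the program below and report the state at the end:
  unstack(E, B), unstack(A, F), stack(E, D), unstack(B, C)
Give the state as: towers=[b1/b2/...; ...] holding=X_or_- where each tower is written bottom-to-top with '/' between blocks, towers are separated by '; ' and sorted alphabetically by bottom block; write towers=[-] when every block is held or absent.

towers=[C; F/A/D/E] holding=B

step 1 (unstack(E, B)): towers=[C/B; F/A/D] holding=E
step 2 (unstack(A, F)) [no-op]: towers=[C/B; F/A/D] holding=E
step 3 (stack(E, D)): towers=[C/B; F/A/D/E] holding=-
step 4 (unstack(B, C)): towers=[C; F/A/D/E] holding=B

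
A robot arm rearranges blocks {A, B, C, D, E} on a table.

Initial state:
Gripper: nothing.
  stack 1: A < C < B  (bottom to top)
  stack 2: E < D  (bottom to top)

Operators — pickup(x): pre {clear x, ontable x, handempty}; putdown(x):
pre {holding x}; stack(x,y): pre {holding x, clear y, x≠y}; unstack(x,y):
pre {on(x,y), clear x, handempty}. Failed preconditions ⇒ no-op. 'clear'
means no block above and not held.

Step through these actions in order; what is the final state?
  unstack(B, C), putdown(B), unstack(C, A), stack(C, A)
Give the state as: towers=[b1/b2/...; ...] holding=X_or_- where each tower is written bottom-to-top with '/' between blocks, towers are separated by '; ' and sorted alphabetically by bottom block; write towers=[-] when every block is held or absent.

towers=[A/C; B; E/D] holding=-

step 1 (unstack(B, C)): towers=[A/C; E/D] holding=B
step 2 (putdown(B)): towers=[A/C; B; E/D] holding=-
step 3 (unstack(C, A)): towers=[A; B; E/D] holding=C
step 4 (stack(C, A)): towers=[A/C; B; E/D] holding=-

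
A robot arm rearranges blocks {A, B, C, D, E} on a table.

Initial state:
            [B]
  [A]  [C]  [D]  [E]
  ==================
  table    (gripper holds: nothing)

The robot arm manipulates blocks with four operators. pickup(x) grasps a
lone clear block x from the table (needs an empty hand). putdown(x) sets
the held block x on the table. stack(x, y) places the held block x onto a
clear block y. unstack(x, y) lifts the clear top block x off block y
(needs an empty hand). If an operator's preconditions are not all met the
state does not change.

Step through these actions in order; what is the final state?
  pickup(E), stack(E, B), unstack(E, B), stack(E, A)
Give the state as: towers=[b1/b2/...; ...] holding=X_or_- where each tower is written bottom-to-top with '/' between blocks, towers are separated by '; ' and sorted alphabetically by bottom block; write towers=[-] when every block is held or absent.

towers=[A/E; C; D/B] holding=-

step 1 (pickup(E)): towers=[A; C; D/B] holding=E
step 2 (stack(E, B)): towers=[A; C; D/B/E] holding=-
step 3 (unstack(E, B)): towers=[A; C; D/B] holding=E
step 4 (stack(E, A)): towers=[A/E; C; D/B] holding=-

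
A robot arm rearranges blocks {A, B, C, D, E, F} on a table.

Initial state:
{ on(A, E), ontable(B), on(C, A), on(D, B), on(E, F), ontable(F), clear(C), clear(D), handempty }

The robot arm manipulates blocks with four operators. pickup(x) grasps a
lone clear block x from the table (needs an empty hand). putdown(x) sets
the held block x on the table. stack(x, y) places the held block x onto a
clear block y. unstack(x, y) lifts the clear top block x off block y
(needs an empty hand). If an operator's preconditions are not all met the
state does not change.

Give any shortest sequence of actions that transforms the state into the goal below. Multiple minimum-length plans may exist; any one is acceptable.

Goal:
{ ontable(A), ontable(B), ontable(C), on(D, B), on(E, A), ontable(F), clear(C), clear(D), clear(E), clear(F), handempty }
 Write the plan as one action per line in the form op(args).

step 1 (unstack(C, A)): towers=[B/D; F/E/A] holding=C
step 2 (putdown(C)): towers=[B/D; C; F/E/A] holding=-
step 3 (unstack(A, E)): towers=[B/D; C; F/E] holding=A
step 4 (putdown(A)): towers=[A; B/D; C; F/E] holding=-
step 5 (unstack(E, F)): towers=[A; B/D; C; F] holding=E
step 6 (stack(E, A)): towers=[A/E; B/D; C; F] holding=-
goal check: towers=[A/E; B/D; C; F] holding=- — reached (length 6, optimal by BFS)

unstack(C, A)
putdown(C)
unstack(A, E)
putdown(A)
unstack(E, F)
stack(E, A)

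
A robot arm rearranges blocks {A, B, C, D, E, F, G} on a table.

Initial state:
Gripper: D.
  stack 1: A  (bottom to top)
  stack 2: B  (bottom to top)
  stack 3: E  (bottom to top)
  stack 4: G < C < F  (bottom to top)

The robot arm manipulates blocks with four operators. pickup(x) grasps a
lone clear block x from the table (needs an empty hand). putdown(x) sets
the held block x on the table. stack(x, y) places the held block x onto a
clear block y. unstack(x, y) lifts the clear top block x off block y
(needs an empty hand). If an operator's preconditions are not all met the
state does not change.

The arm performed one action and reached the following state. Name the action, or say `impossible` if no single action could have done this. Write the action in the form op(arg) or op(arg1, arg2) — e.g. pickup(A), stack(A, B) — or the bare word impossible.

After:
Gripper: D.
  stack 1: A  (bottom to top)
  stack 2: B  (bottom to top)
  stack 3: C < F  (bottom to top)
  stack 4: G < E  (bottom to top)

impossible

target: towers=[A; B; C/F; G/E] holding=D
        putdown(D) → towers=[A; B; D; E; G/C/F] holding=-
       stack(D, B) → towers=[A; B/D; E; G/C/F] holding=-
       stack(D, F) → towers=[A; B; E; G/C/F/D] holding=-
       stack(D, A) → towers=[A/D; B; E; G/C/F] holding=-
       stack(D, E) → towers=[A; B; E/D; G/C/F] holding=-
none of the 5 applicable actions match → impossible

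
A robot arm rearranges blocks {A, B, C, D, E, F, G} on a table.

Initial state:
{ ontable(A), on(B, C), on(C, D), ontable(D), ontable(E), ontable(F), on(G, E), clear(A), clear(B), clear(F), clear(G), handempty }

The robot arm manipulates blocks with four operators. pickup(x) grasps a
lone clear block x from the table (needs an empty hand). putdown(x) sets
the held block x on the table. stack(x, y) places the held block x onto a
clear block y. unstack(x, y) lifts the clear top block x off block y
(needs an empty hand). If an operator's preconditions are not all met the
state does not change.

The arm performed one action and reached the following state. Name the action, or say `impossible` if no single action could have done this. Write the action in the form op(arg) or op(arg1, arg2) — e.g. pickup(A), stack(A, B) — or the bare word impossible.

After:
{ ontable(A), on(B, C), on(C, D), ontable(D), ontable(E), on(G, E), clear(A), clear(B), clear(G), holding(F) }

target: towers=[A; D/C/B; E/G] holding=F
     unstack(B, C) → towers=[A; D/C; E/G; F] holding=B
         pickup(F) → towers=[A; D/C/B; E/G] holding=F  ← match
     unstack(G, E) → towers=[A; D/C/B; E; F] holding=G
         pickup(A) → towers=[D/C/B; E/G; F] holding=A

pickup(F)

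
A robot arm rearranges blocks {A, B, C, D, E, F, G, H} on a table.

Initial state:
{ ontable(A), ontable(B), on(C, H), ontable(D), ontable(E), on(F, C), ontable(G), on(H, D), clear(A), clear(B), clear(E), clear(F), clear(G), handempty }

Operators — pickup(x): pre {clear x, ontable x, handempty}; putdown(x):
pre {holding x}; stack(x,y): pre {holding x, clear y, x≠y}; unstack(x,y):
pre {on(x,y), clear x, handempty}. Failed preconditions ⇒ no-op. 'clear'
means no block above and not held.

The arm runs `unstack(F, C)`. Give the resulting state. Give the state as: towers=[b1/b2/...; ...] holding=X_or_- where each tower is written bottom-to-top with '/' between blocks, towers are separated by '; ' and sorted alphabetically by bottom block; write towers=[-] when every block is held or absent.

before: towers=[A; B; D/H/C/F; E; G] holding=-
pre[unstack(F, C)]: on(F,C) ok, clear(F) ok, handempty ok
all met → apply unstack(F, C)
after:  towers=[A; B; D/H/C; E; G] holding=F

towers=[A; B; D/H/C; E; G] holding=F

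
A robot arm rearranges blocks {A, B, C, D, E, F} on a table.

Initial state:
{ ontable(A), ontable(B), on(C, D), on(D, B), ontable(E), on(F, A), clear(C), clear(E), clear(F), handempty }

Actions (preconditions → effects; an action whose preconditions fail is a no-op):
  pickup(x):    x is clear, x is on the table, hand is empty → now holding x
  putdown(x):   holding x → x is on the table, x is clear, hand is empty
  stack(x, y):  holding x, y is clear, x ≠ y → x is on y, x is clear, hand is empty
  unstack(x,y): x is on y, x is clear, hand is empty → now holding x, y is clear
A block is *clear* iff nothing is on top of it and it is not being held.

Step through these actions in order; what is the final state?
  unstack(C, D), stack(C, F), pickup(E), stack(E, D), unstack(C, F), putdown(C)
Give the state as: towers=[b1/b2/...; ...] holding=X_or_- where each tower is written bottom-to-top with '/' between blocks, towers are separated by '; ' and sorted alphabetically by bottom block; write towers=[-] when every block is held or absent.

step 1 (unstack(C, D)): towers=[A/F; B/D; E] holding=C
step 2 (stack(C, F)): towers=[A/F/C; B/D; E] holding=-
step 3 (pickup(E)): towers=[A/F/C; B/D] holding=E
step 4 (stack(E, D)): towers=[A/F/C; B/D/E] holding=-
step 5 (unstack(C, F)): towers=[A/F; B/D/E] holding=C
step 6 (putdown(C)): towers=[A/F; B/D/E; C] holding=-

towers=[A/F; B/D/E; C] holding=-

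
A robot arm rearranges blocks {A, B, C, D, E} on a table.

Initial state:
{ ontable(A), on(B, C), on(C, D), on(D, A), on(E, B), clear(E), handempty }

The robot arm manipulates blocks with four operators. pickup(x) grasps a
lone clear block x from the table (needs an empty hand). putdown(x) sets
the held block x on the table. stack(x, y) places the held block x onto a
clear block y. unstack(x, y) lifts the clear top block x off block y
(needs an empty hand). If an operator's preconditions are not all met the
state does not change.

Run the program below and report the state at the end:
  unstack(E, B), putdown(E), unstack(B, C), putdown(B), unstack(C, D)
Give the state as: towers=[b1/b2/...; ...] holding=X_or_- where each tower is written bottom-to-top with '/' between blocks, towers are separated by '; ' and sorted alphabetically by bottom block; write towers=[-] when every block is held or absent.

towers=[A/D; B; E] holding=C

step 1 (unstack(E, B)): towers=[A/D/C/B] holding=E
step 2 (putdown(E)): towers=[A/D/C/B; E] holding=-
step 3 (unstack(B, C)): towers=[A/D/C; E] holding=B
step 4 (putdown(B)): towers=[A/D/C; B; E] holding=-
step 5 (unstack(C, D)): towers=[A/D; B; E] holding=C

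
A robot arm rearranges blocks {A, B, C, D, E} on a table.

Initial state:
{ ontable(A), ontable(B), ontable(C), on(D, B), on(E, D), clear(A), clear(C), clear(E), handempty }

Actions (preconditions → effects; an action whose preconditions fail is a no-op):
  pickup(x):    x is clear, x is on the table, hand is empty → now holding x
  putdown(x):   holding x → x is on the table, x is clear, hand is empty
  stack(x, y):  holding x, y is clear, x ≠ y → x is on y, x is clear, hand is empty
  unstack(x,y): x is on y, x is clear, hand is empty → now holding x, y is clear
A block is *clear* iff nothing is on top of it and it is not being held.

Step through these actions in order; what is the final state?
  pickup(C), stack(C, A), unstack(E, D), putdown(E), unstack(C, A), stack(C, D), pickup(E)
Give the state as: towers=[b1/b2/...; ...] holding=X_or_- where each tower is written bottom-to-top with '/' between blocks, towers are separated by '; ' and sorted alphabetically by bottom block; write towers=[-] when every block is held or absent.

step 1 (pickup(C)): towers=[A; B/D/E] holding=C
step 2 (stack(C, A)): towers=[A/C; B/D/E] holding=-
step 3 (unstack(E, D)): towers=[A/C; B/D] holding=E
step 4 (putdown(E)): towers=[A/C; B/D; E] holding=-
step 5 (unstack(C, A)): towers=[A; B/D; E] holding=C
step 6 (stack(C, D)): towers=[A; B/D/C; E] holding=-
step 7 (pickup(E)): towers=[A; B/D/C] holding=E

towers=[A; B/D/C] holding=E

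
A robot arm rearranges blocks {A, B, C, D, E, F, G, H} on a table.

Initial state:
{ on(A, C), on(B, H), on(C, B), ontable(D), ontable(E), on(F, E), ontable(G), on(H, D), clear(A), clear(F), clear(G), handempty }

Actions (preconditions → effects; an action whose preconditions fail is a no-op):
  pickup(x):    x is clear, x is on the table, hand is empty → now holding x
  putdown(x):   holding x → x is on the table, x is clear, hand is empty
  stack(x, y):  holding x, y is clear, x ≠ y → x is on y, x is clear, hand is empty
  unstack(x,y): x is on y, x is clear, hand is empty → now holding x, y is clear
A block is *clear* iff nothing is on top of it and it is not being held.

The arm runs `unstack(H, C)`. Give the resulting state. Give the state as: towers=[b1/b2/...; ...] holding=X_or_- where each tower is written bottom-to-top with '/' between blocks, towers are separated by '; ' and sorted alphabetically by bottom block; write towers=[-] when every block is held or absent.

before: towers=[D/H/B/C/A; E/F; G] holding=-
pre[unstack(H, C)]: on(H,C) fail, clear(H) fail, handempty ok
on(H,C), clear(H) unmet → unstack(H, C) is a no-op
after:  towers=[D/H/B/C/A; E/F; G] holding=-

towers=[D/H/B/C/A; E/F; G] holding=-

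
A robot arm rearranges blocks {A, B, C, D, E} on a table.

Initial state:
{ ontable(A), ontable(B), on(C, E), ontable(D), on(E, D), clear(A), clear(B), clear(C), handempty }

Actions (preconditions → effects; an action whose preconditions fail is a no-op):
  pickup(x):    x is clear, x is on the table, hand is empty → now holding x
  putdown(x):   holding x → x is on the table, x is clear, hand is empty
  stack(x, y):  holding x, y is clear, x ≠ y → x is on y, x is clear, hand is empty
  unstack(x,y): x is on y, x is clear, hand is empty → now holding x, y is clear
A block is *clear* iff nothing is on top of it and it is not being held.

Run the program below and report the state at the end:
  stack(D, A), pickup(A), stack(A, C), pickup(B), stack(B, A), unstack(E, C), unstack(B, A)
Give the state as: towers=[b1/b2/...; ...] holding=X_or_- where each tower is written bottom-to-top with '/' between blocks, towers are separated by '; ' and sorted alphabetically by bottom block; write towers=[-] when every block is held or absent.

step 1 (stack(D, A)) [no-op]: towers=[A; B; D/E/C] holding=-
step 2 (pickup(A)): towers=[B; D/E/C] holding=A
step 3 (stack(A, C)): towers=[B; D/E/C/A] holding=-
step 4 (pickup(B)): towers=[D/E/C/A] holding=B
step 5 (stack(B, A)): towers=[D/E/C/A/B] holding=-
step 6 (unstack(E, C)) [no-op]: towers=[D/E/C/A/B] holding=-
step 7 (unstack(B, A)): towers=[D/E/C/A] holding=B

towers=[D/E/C/A] holding=B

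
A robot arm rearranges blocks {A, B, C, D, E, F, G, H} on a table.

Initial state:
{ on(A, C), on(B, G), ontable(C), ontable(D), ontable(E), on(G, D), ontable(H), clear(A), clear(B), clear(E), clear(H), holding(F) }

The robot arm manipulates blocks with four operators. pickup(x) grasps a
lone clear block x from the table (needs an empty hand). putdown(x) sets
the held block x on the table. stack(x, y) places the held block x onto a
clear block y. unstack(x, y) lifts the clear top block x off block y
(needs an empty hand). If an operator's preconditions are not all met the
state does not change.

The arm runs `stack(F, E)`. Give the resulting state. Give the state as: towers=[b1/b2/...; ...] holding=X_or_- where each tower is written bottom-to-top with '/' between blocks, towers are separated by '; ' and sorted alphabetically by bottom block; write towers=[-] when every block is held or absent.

before: towers=[C/A; D/G/B; E; H] holding=F
pre[stack(F, E)]: holding(F) yes, clear(E) yes, F≠E yes
all met → apply stack(F, E)
after:  towers=[C/A; D/G/B; E/F; H] holding=-

towers=[C/A; D/G/B; E/F; H] holding=-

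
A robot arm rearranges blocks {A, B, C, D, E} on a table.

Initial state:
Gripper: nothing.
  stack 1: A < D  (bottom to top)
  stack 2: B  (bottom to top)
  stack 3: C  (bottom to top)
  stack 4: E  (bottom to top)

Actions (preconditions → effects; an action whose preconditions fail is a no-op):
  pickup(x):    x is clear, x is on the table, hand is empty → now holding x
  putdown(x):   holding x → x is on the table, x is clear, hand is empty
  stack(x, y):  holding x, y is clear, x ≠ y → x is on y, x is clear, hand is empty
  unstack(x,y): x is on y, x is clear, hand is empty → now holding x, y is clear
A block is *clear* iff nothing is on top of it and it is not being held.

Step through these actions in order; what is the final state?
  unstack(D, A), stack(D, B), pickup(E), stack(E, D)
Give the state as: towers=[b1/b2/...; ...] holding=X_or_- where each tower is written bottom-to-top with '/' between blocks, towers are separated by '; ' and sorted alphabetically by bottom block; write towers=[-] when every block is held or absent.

step 1 (unstack(D, A)): towers=[A; B; C; E] holding=D
step 2 (stack(D, B)): towers=[A; B/D; C; E] holding=-
step 3 (pickup(E)): towers=[A; B/D; C] holding=E
step 4 (stack(E, D)): towers=[A; B/D/E; C] holding=-

towers=[A; B/D/E; C] holding=-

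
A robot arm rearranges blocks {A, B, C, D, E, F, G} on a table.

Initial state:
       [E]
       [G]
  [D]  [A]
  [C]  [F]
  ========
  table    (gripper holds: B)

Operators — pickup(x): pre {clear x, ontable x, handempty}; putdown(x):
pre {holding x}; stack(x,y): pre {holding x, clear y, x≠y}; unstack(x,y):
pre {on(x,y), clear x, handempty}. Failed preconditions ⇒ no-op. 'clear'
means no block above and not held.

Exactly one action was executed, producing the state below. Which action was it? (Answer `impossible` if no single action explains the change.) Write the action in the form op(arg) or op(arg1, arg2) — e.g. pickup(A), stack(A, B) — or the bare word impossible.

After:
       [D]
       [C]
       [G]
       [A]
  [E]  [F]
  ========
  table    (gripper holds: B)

target: towers=[E; F/A/G/C/D] holding=B
        putdown(B) → towers=[B; C/D; F/A/G/E] holding=-
       stack(B, D) → towers=[C/D/B; F/A/G/E] holding=-
       stack(B, E) → towers=[C/D; F/A/G/E/B] holding=-
none of the 3 applicable actions match → impossible

impossible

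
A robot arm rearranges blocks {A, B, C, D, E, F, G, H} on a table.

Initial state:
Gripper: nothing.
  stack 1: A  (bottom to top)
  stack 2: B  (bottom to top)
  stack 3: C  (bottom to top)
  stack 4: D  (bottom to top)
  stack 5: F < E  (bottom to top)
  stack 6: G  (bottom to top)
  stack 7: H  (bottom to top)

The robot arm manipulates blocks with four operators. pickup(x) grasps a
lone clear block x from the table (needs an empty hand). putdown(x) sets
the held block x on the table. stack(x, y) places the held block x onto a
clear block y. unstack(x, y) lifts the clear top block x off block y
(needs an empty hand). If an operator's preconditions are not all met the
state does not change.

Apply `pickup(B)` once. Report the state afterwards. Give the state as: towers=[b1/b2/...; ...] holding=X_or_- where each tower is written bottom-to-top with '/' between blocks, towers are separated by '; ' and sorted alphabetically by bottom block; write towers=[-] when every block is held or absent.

before: towers=[A; B; C; D; F/E; G; H] holding=-
pre[pickup(B)]: clear(B) ✓, ontable(B) ✓, handempty ✓
all met → apply pickup(B)
after:  towers=[A; C; D; F/E; G; H] holding=B

towers=[A; C; D; F/E; G; H] holding=B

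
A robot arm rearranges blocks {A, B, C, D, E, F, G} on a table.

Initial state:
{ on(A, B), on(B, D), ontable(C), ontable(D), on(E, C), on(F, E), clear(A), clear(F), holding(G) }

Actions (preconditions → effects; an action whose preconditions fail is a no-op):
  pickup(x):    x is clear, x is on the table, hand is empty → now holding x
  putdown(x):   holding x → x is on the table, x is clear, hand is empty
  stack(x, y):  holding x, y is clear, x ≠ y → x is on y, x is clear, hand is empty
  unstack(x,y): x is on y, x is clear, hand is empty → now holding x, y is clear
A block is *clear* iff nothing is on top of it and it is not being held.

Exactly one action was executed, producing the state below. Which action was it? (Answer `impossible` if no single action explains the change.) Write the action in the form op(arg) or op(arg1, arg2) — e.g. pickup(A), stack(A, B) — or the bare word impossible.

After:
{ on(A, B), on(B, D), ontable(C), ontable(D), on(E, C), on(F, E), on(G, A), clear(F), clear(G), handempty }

stack(G, A)

target: towers=[C/E/F; D/B/A/G] holding=-
        putdown(G) → towers=[C/E/F; D/B/A; G] holding=-
       stack(G, F) → towers=[C/E/F/G; D/B/A] holding=-
       stack(G, A) → towers=[C/E/F; D/B/A/G] holding=-  ← match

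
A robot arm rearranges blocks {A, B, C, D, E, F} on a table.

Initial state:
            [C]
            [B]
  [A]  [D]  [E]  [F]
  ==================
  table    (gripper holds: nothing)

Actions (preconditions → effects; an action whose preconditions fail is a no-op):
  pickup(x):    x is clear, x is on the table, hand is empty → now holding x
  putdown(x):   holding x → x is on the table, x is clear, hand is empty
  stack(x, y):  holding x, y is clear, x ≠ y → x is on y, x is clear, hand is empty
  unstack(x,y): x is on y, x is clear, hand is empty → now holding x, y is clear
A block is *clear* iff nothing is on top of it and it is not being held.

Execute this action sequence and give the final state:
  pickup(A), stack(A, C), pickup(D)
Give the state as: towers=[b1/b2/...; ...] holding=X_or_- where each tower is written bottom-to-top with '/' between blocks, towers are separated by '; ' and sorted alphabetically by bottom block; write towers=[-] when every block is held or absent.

step 1 (pickup(A)): towers=[D; E/B/C; F] holding=A
step 2 (stack(A, C)): towers=[D; E/B/C/A; F] holding=-
step 3 (pickup(D)): towers=[E/B/C/A; F] holding=D

towers=[E/B/C/A; F] holding=D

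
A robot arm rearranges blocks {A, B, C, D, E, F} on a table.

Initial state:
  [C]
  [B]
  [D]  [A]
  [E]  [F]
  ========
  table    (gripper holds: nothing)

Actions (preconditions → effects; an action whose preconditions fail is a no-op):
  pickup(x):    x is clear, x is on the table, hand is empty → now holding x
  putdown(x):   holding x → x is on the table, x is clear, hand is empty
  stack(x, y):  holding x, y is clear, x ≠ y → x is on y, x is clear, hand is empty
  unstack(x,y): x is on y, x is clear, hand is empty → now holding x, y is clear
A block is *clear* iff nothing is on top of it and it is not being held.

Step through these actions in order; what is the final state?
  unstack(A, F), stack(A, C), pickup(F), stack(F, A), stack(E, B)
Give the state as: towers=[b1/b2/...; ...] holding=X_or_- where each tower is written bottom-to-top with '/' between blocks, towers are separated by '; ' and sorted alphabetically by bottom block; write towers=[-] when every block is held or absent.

towers=[E/D/B/C/A/F] holding=-

step 1 (unstack(A, F)): towers=[E/D/B/C; F] holding=A
step 2 (stack(A, C)): towers=[E/D/B/C/A; F] holding=-
step 3 (pickup(F)): towers=[E/D/B/C/A] holding=F
step 4 (stack(F, A)): towers=[E/D/B/C/A/F] holding=-
step 5 (stack(E, B)) [no-op]: towers=[E/D/B/C/A/F] holding=-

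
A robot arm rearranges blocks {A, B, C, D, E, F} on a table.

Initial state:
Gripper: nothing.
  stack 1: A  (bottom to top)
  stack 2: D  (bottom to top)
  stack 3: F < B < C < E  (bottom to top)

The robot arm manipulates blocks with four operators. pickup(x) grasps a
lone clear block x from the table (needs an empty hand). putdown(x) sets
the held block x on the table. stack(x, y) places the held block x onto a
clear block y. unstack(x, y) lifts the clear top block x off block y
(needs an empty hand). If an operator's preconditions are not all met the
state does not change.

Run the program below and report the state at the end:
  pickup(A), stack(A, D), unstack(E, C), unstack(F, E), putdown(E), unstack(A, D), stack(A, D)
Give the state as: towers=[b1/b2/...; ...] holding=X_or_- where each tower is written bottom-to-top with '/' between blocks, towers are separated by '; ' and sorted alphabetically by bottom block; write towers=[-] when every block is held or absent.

step 1 (pickup(A)): towers=[D; F/B/C/E] holding=A
step 2 (stack(A, D)): towers=[D/A; F/B/C/E] holding=-
step 3 (unstack(E, C)): towers=[D/A; F/B/C] holding=E
step 4 (unstack(F, E)) [no-op]: towers=[D/A; F/B/C] holding=E
step 5 (putdown(E)): towers=[D/A; E; F/B/C] holding=-
step 6 (unstack(A, D)): towers=[D; E; F/B/C] holding=A
step 7 (stack(A, D)): towers=[D/A; E; F/B/C] holding=-

towers=[D/A; E; F/B/C] holding=-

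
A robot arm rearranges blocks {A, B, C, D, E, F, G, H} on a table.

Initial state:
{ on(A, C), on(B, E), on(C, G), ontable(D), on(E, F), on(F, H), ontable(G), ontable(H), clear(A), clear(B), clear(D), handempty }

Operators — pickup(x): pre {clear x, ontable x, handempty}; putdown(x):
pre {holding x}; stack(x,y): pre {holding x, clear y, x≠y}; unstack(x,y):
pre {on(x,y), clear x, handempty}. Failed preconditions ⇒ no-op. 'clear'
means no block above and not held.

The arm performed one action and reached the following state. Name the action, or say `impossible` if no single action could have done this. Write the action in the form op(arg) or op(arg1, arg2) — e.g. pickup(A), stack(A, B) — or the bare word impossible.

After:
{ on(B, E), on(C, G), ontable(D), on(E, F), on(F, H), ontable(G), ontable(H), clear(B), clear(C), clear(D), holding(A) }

target: towers=[D; G/C; H/F/E/B] holding=A
     unstack(A, C) → towers=[D; G/C; H/F/E/B] holding=A  ← match
     unstack(B, E) → towers=[D; G/C/A; H/F/E] holding=B
         pickup(D) → towers=[G/C/A; H/F/E/B] holding=D

unstack(A, C)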